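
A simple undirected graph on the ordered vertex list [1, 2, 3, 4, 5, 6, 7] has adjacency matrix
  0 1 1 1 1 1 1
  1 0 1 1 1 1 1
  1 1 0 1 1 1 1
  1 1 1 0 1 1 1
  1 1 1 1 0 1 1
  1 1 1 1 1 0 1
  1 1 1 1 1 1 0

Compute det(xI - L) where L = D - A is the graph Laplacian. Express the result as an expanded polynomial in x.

With the vertex order [1, 2, 3, 4, 5, 6, 7], the degrees are [6, 6, 6, 6, 6, 6, 6], giving D = diag(6, 6, 6, 6, 6, 6, 6) and L = D - A. Computing det(xI - L) by cofactor expansion (or equivalently via sum-over-permutations) gives x^7 - 42x^6 + 735x^5 - 6860x^4 + 36015x^3 - 100842x^2 + 117649x. Since p(0) = det(-L) = 0, x divides p(x). By the matrix-tree theorem the graph has (1/7) * product of the nonzero eigenvalues = 16807 spanning trees.

x^7 - 42x^6 + 735x^5 - 6860x^4 + 36015x^3 - 100842x^2 + 117649x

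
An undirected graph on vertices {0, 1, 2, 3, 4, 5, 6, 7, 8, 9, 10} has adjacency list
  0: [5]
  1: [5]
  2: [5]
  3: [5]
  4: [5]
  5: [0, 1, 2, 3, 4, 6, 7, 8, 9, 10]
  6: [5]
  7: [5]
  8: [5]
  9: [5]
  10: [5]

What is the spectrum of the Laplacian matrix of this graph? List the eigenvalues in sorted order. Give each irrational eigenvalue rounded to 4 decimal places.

[0, 1, 1, 1, 1, 1, 1, 1, 1, 1, 11]

Each diagonal entry of L is the vertex degree and each off-diagonal entry is -1 where an edge is present, 0 otherwise; in the order [0, 1, 2, 3, 4, 5, 6, 7, 8, 9, 10] the diagonal is [1, 1, 1, 1, 1, 10, 1, 1, 1, 1, 1]. L is symmetric positive semidefinite, so every eigenvalue is real and nonnegative. The single zero eigenvalue shows the graph is connected. The largest eigenvalue, 11, is at most the vertex count 11.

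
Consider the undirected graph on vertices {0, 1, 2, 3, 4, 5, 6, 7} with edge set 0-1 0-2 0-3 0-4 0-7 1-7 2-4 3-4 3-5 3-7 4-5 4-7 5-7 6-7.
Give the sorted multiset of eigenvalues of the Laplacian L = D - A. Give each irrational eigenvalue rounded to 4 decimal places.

Reading degrees in the order [0, 1, 2, 3, 4, 5, 6, 7] gives [5, 2, 2, 4, 5, 3, 1, 6]; set D = diag(5, 2, 2, 4, 5, 3, 1, 6) and form L = D - A. Diagonalising L (or applying a numerical eigensolver to the 8x8 matrix) gives the spectrum above. The single zero eigenvalue shows the graph is connected. The eigenvalues sum to 28, which equals trace(L) = 2|E|.

[0, 0.9454, 1.8041, 2, 4.1477, 5.6936, 6.2995, 7.1096]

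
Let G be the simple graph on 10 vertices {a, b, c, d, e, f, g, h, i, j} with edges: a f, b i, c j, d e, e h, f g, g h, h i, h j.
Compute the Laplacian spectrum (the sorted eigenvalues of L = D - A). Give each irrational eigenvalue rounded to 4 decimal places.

[0, 0.2318, 0.3820, 0.3820, 1.2769, 2, 2.6180, 2.6180, 3.1815, 5.3098]

Each diagonal entry of L is the vertex degree and each off-diagonal entry is -1 where an edge is present, 0 otherwise; in the order [a, b, c, d, e, f, g, h, i, j] the diagonal is [1, 1, 1, 1, 2, 2, 2, 4, 2, 2]. Diagonalising L (or applying a numerical eigensolver to the 10x10 matrix) gives the spectrum above. The single zero eigenvalue shows the graph is connected. There is one zero in the spectrum, matching the 1 component.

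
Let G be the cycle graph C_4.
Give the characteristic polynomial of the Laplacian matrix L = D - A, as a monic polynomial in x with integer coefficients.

x^4 - 8x^3 + 20x^2 - 16x

The graph has 4 vertices and degree multiset [2, 2, 2, 2]; D is the diagonal matrix of degrees and L = D - A. L has integer entries, so p(x) = det(xI - L) has integer coefficients. Expanding the determinant yields x^4 - 8x^3 + 20x^2 - 16x. The constant term is 0 because L is singular (the all-ones vector lies in its kernel). The eigenvalues sum to 8, which equals trace(L) = 2|E|.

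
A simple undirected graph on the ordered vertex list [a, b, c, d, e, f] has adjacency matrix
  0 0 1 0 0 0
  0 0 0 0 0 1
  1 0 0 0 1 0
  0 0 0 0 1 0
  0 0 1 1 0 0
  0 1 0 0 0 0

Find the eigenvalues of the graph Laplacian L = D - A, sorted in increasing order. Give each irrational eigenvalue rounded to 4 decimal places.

With the vertex order [a, b, c, d, e, f], the degrees are [1, 1, 2, 1, 2, 1], giving D = diag(1, 1, 2, 1, 2, 1) and L = D - A. The multiplicity of 0 as a Laplacian eigenvalue equals the number of connected components. The 2 zero eigenvalues correspond to the 2 connected components. The eigenvalues sum to 8, which equals trace(L) = 2|E|.

[0, 0, 0.5858, 2, 2, 3.4142]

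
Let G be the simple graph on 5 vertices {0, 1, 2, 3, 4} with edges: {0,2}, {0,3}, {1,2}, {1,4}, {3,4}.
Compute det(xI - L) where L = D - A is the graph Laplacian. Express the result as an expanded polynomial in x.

With the vertex order [0, 1, 2, 3, 4], the degrees are [2, 2, 2, 2, 2], giving D = diag(2, 2, 2, 2, 2) and L = D - A. Computing det(xI - L) by cofactor expansion (or equivalently via sum-over-permutations) gives x^5 - 10x^4 + 35x^3 - 50x^2 + 25x. The coefficient of x^4 equals -trace(L) = -10, matching the sum of degrees.

x^5 - 10x^4 + 35x^3 - 50x^2 + 25x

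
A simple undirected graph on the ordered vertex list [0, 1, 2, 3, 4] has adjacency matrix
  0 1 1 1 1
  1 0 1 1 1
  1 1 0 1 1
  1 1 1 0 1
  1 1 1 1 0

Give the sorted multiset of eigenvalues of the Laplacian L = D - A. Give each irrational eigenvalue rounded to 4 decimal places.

[0, 5, 5, 5, 5]

Reading degrees in the order [0, 1, 2, 3, 4] gives [4, 4, 4, 4, 4]; set D = diag(4, 4, 4, 4, 4) and form L = D - A. L is symmetric positive semidefinite, so every eigenvalue is real and nonnegative. The single zero eigenvalue shows the graph is connected. The eigenvalues sum to 20, which equals trace(L) = 2|E|.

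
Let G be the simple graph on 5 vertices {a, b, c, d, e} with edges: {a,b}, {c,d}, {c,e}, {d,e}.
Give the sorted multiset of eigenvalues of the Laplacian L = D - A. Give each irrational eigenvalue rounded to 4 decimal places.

With the vertex order [a, b, c, d, e], the degrees are [1, 1, 2, 2, 2], giving D = diag(1, 1, 2, 2, 2) and L = D - A. L is symmetric positive semidefinite, so every eigenvalue is real and nonnegative. The 2 zero eigenvalues correspond to the 2 connected components. The eigenvalues sum to 8, which equals trace(L) = 2|E|.

[0, 0, 2, 3, 3]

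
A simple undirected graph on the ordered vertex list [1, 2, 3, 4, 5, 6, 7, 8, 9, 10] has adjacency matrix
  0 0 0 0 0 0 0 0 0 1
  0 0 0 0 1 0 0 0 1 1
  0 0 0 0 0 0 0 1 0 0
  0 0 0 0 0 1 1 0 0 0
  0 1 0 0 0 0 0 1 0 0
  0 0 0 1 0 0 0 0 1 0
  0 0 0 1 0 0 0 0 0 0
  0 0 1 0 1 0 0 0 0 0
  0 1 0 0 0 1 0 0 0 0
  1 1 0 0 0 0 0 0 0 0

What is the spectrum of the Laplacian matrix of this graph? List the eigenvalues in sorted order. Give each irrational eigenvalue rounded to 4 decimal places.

[0, 0.1479, 0.2814, 0.7873, 1.2931, 2, 2.4631, 3.0926, 3.4687, 4.4659]

Reading degrees in the order [1, 2, 3, 4, 5, 6, 7, 8, 9, 10] gives [1, 3, 1, 2, 2, 2, 1, 2, 2, 2]; set D = diag(1, 3, 1, 2, 2, 2, 1, 2, 2, 2) and form L = D - A. L is symmetric positive semidefinite, so every eigenvalue is real and nonnegative. By the matrix-tree theorem the graph has (1/10) * product of the nonzero eigenvalues = 1 spanning tree. The largest eigenvalue, 4.4659, is at most the vertex count 10.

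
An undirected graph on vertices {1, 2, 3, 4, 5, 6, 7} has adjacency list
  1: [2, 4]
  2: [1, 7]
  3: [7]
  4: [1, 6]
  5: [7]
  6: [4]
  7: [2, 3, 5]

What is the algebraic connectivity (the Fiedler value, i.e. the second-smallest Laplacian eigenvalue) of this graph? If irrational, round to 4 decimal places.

0.2254

Reading degrees in the order [1, 2, 3, 4, 5, 6, 7] gives [2, 2, 1, 2, 1, 1, 3]; set D = diag(2, 2, 1, 2, 1, 1, 3) and form L = D - A. The smallest Laplacian eigenvalue is always 0. The next one, lambda_2 = 0.2254, measures how hard the graph is to disconnect: larger values mean better connectivity. There is one zero in the spectrum, matching the 1 component. By the matrix-tree theorem the graph has (1/7) * product of the nonzero eigenvalues = 1 spanning tree.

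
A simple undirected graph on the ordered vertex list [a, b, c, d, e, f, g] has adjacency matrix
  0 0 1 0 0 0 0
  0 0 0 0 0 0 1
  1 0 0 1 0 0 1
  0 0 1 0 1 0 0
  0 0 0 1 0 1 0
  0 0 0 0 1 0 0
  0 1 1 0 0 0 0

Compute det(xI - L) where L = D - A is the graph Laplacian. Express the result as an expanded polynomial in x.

Each diagonal entry of L is the vertex degree and each off-diagonal entry is -1 where an edge is present, 0 otherwise; in the order [a, b, c, d, e, f, g] the diagonal is [1, 1, 3, 2, 2, 1, 2]. L has integer entries, so p(x) = det(xI - L) has integer coefficients. Expanding the determinant yields x^7 - 12x^6 + 54x^5 - 114x^4 + 115x^3 - 50x^2 + 7x. The constant term is 0 because L is singular (the all-ones vector lies in its kernel). The eigenvalues sum to 12, which equals trace(L) = 2|E|. The largest eigenvalue, 4.3342, is at most the vertex count 7.

x^7 - 12x^6 + 54x^5 - 114x^4 + 115x^3 - 50x^2 + 7x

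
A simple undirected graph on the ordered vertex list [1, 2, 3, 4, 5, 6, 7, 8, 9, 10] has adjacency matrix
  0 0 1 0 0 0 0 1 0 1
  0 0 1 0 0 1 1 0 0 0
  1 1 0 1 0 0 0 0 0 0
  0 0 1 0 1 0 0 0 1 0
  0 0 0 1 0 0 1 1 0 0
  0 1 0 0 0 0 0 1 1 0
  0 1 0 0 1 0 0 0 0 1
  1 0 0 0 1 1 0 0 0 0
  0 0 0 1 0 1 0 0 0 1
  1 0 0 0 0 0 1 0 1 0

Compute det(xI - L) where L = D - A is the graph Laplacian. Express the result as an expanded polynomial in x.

With the vertex order [1, 2, 3, 4, 5, 6, 7, 8, 9, 10], the degrees are [3, 3, 3, 3, 3, 3, 3, 3, 3, 3], giving D = diag(3, 3, 3, 3, 3, 3, 3, 3, 3, 3) and L = D - A. Computing det(xI - L) by cofactor expansion (or equivalently via sum-over-permutations) gives x^10 - 30x^9 + 390x^8 - 2880x^7 + 13305x^6 - 39882x^5 + 77640x^4 - 94800x^3 + 66000x^2 - 20000x. Since p(0) = det(-L) = 0, x divides p(x).

x^10 - 30x^9 + 390x^8 - 2880x^7 + 13305x^6 - 39882x^5 + 77640x^4 - 94800x^3 + 66000x^2 - 20000x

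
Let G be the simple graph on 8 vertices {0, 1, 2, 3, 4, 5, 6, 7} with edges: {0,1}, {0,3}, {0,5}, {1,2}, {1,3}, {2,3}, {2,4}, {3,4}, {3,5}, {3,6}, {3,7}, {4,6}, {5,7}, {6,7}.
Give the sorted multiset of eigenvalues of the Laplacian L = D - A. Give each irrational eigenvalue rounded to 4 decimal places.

With the vertex order [0, 1, 2, 3, 4, 5, 6, 7], the degrees are [3, 3, 3, 7, 3, 3, 3, 3], giving D = diag(3, 3, 3, 7, 3, 3, 3, 3) and L = D - A. The multiplicity of 0 as a Laplacian eigenvalue equals the number of connected components. The largest eigenvalue, 8, is at most the vertex count 8.

[0, 1.7530, 1.7530, 3.4450, 3.4450, 4.8019, 4.8019, 8]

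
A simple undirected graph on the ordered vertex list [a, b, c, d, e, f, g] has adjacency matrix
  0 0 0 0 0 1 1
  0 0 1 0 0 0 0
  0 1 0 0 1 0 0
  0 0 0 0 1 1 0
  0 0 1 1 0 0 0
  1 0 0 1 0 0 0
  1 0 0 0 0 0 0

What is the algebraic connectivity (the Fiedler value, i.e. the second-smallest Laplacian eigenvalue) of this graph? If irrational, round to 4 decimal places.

0.1981

Reading degrees in the order [a, b, c, d, e, f, g] gives [2, 1, 2, 2, 2, 2, 1]; set D = diag(2, 1, 2, 2, 2, 2, 1) and form L = D - A. Computing the eigenvalues of L and sorting gives [0, 0.1981, 0.7530, 1.5550, 2.4450, 3.2470, 3.8019]. The Fiedler value lambda_2 = 0.1981 is strictly positive, so the graph is connected. The largest eigenvalue, 3.8019, is at most the vertex count 7. By the matrix-tree theorem the graph has (1/7) * product of the nonzero eigenvalues = 1 spanning tree.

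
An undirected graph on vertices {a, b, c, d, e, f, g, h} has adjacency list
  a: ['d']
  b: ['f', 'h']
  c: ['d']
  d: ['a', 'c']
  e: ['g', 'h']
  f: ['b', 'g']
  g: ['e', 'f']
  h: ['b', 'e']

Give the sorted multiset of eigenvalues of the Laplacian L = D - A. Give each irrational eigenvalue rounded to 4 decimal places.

With the vertex order [a, b, c, d, e, f, g, h], the degrees are [1, 2, 1, 2, 2, 2, 2, 2], giving D = diag(1, 2, 1, 2, 2, 2, 2, 2) and L = D - A. L is symmetric positive semidefinite, so every eigenvalue is real and nonnegative. The 2 zero eigenvalues correspond to the 2 connected components.

[0, 0, 1, 1.3820, 1.3820, 3, 3.6180, 3.6180]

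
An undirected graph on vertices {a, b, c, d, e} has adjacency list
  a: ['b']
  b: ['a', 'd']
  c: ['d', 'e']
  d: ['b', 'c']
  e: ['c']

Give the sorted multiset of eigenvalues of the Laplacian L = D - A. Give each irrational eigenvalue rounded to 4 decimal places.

With the vertex order [a, b, c, d, e], the degrees are [1, 2, 2, 2, 1], giving D = diag(1, 2, 2, 2, 1) and L = D - A. Since every row of L sums to 0, the all-ones vector is in the kernel and 0 is an eigenvalue. There is one zero in the spectrum, matching the 1 component. The eigenvalues sum to 8, which equals trace(L) = 2|E|.

[0, 0.3820, 1.3820, 2.6180, 3.6180]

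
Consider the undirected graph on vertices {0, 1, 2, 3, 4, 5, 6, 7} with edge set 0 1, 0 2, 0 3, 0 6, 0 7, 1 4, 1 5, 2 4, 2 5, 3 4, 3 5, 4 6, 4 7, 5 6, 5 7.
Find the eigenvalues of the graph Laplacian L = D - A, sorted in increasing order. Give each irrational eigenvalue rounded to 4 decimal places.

Each diagonal entry of L is the vertex degree and each off-diagonal entry is -1 where an edge is present, 0 otherwise; in the order [0, 1, 2, 3, 4, 5, 6, 7] the diagonal is [5, 3, 3, 3, 5, 5, 3, 3]. Since every row of L sums to 0, the all-ones vector is in the kernel and 0 is an eigenvalue. The single zero eigenvalue shows the graph is connected.

[0, 3, 3, 3, 3, 5, 5, 8]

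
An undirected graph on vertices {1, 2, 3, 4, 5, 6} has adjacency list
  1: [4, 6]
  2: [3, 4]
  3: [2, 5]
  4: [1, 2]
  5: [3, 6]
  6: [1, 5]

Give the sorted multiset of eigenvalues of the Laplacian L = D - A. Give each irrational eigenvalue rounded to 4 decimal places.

Reading degrees in the order [1, 2, 3, 4, 5, 6] gives [2, 2, 2, 2, 2, 2]; set D = diag(2, 2, 2, 2, 2, 2) and form L = D - A. The multiplicity of 0 as a Laplacian eigenvalue equals the number of connected components. The single zero eigenvalue shows the graph is connected. The eigenvalues sum to 12, which equals trace(L) = 2|E|.

[0, 1, 1, 3, 3, 4]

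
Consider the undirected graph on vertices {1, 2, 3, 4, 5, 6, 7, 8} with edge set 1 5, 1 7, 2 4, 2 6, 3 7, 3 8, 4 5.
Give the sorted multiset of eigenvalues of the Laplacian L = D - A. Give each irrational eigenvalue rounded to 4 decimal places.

[0, 0.1522, 0.5858, 1.2346, 2, 2.7654, 3.4142, 3.8478]

Each diagonal entry of L is the vertex degree and each off-diagonal entry is -1 where an edge is present, 0 otherwise; in the order [1, 2, 3, 4, 5, 6, 7, 8] the diagonal is [2, 2, 2, 2, 2, 1, 2, 1]. L is symmetric positive semidefinite, so every eigenvalue is real and nonnegative. The largest eigenvalue, 3.8478, is at most the vertex count 8.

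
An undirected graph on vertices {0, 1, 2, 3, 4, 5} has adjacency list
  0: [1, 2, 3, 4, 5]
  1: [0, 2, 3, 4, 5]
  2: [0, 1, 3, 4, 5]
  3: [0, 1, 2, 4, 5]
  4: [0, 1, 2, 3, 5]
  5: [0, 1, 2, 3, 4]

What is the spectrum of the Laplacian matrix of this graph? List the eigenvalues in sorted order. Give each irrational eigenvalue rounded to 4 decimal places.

With the vertex order [0, 1, 2, 3, 4, 5], the degrees are [5, 5, 5, 5, 5, 5], giving D = diag(5, 5, 5, 5, 5, 5) and L = D - A. The multiplicity of 0 as a Laplacian eigenvalue equals the number of connected components. There is one zero in the spectrum, matching the 1 component.

[0, 6, 6, 6, 6, 6]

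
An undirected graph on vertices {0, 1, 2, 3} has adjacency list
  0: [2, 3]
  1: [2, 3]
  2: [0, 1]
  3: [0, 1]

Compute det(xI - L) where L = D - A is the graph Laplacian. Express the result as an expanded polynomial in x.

With the vertex order [0, 1, 2, 3], the degrees are [2, 2, 2, 2], giving D = diag(2, 2, 2, 2) and L = D - A. L has integer entries, so p(x) = det(xI - L) has integer coefficients. Expanding the determinant yields x^4 - 8x^3 + 20x^2 - 16x. The constant term is 0 because L is singular (the all-ones vector lies in its kernel). The largest eigenvalue, 4, is at most the vertex count 4.

x^4 - 8x^3 + 20x^2 - 16x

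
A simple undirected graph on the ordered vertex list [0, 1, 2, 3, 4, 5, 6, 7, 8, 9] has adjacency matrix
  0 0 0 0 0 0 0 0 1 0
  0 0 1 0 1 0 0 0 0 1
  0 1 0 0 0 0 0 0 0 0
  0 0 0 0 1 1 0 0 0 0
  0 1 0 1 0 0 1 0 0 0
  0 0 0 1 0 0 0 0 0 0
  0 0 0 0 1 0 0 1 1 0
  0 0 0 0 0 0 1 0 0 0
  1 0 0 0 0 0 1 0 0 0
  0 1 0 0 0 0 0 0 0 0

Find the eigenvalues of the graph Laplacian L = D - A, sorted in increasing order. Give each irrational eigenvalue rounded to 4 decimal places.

Reading degrees in the order [0, 1, 2, 3, 4, 5, 6, 7, 8, 9] gives [1, 3, 1, 2, 3, 1, 3, 1, 2, 1]; set D = diag(1, 3, 1, 2, 3, 1, 3, 1, 2, 1) and form L = D - A. The multiplicity of 0 as a Laplacian eigenvalue equals the number of connected components. The single zero eigenvalue shows the graph is connected. There is one zero in the spectrum, matching the 1 component.

[0, 0.2076, 0.3326, 0.6394, 1, 1.7049, 2.2883, 3.0761, 3.8552, 4.8958]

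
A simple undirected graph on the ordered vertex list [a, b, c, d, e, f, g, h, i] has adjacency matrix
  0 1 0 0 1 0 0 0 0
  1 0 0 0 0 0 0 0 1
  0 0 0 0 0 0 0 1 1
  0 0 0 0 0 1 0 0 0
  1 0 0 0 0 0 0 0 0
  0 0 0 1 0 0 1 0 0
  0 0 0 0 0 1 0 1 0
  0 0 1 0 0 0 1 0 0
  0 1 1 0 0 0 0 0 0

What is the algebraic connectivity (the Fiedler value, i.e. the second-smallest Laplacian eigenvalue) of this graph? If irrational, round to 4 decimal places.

Each diagonal entry of L is the vertex degree and each off-diagonal entry is -1 where an edge is present, 0 otherwise; in the order [a, b, c, d, e, f, g, h, i] the diagonal is [2, 2, 2, 1, 1, 2, 2, 2, 2]. The sorted Laplacian eigenvalues are [0, 0.1206, 0.4679, 1, 1.6527, 2.3473, 3, 3.5321, 3.8794]; the algebraic connectivity is the second entry, 0.1206. There is one zero in the spectrum, matching the 1 component.

0.1206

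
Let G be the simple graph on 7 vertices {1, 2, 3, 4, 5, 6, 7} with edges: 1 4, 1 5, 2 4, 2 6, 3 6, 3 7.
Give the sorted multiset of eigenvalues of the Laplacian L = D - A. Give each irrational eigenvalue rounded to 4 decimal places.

[0, 0.1981, 0.7530, 1.5550, 2.4450, 3.2470, 3.8019]

Reading degrees in the order [1, 2, 3, 4, 5, 6, 7] gives [2, 2, 2, 2, 1, 2, 1]; set D = diag(2, 2, 2, 2, 1, 2, 1) and form L = D - A. Diagonalising L (or applying a numerical eigensolver to the 7x7 matrix) gives the spectrum above. The single zero eigenvalue shows the graph is connected. The eigenvalues sum to 12, which equals trace(L) = 2|E|.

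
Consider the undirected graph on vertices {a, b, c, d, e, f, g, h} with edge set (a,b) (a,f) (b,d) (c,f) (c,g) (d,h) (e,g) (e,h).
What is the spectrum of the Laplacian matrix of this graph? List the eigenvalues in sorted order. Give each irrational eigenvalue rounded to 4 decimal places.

Each diagonal entry of L is the vertex degree and each off-diagonal entry is -1 where an edge is present, 0 otherwise; in the order [a, b, c, d, e, f, g, h] the diagonal is [2, 2, 2, 2, 2, 2, 2, 2]. L is symmetric positive semidefinite, so every eigenvalue is real and nonnegative. The single zero eigenvalue shows the graph is connected. The largest eigenvalue, 4, is at most the vertex count 8.

[0, 0.5858, 0.5858, 2, 2, 3.4142, 3.4142, 4]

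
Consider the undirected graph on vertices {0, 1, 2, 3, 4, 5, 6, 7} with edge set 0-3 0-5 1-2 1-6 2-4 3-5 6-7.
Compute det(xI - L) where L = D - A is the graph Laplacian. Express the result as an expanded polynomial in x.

Reading degrees in the order [0, 1, 2, 3, 4, 5, 6, 7] gives [2, 2, 2, 2, 1, 2, 2, 1]; set D = diag(2, 2, 2, 2, 1, 2, 2, 1) and form L = D - A. L has integer entries, so p(x) = det(xI - L) has integer coefficients. Expanding the determinant yields x^8 - 14x^7 + 78x^6 - 218x^5 + 314x^4 - 210x^3 + 45x^2. The coefficient of x^7 equals -trace(L) = -14, matching the sum of degrees.

x^8 - 14x^7 + 78x^6 - 218x^5 + 314x^4 - 210x^3 + 45x^2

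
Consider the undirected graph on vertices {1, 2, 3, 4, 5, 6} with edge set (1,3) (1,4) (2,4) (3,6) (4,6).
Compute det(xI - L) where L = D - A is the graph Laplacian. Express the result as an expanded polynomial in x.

x^6 - 10x^5 + 34x^4 - 46x^3 + 20x^2

Reading degrees in the order [1, 2, 3, 4, 5, 6] gives [2, 1, 2, 3, 0, 2]; set D = diag(2, 1, 2, 3, 0, 2) and form L = D - A. L has integer entries, so p(x) = det(xI - L) has integer coefficients. Expanding the determinant yields x^6 - 10x^5 + 34x^4 - 46x^3 + 20x^2. Since p(0) = det(-L) = 0, x divides p(x).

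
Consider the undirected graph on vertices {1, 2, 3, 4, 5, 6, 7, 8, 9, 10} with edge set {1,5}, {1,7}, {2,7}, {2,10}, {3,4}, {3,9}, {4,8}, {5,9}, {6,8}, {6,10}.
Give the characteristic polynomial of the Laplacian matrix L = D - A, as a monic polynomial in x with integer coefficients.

With the vertex order [1, 2, 3, 4, 5, 6, 7, 8, 9, 10], the degrees are [2, 2, 2, 2, 2, 2, 2, 2, 2, 2], giving D = diag(2, 2, 2, 2, 2, 2, 2, 2, 2, 2) and L = D - A. Computing det(xI - L) by cofactor expansion (or equivalently via sum-over-permutations) gives x^10 - 20x^9 + 170x^8 - 800x^7 + 2275x^6 - 4004x^5 + 4290x^4 - 2640x^3 + 825x^2 - 100x. The constant term is 0 because L is singular (the all-ones vector lies in its kernel). By the matrix-tree theorem the graph has (1/10) * product of the nonzero eigenvalues = 10 spanning trees. The largest eigenvalue, 4, is at most the vertex count 10.

x^10 - 20x^9 + 170x^8 - 800x^7 + 2275x^6 - 4004x^5 + 4290x^4 - 2640x^3 + 825x^2 - 100x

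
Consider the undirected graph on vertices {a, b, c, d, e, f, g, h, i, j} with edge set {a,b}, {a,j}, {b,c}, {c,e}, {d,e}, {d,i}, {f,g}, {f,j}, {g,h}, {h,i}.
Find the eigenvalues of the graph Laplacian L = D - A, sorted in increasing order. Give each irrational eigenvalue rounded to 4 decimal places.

Reading degrees in the order [a, b, c, d, e, f, g, h, i, j] gives [2, 2, 2, 2, 2, 2, 2, 2, 2, 2]; set D = diag(2, 2, 2, 2, 2, 2, 2, 2, 2, 2) and form L = D - A. Diagonalising L (or applying a numerical eigensolver to the 10x10 matrix) gives the spectrum above. The single zero eigenvalue shows the graph is connected. The eigenvalues sum to 20, which equals trace(L) = 2|E|.

[0, 0.3820, 0.3820, 1.3820, 1.3820, 2.6180, 2.6180, 3.6180, 3.6180, 4]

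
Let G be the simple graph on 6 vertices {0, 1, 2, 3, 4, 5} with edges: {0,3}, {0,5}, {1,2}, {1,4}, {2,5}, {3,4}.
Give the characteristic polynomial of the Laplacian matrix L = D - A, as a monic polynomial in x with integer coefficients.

x^6 - 12x^5 + 54x^4 - 112x^3 + 105x^2 - 36x

With the vertex order [0, 1, 2, 3, 4, 5], the degrees are [2, 2, 2, 2, 2, 2], giving D = diag(2, 2, 2, 2, 2, 2) and L = D - A. Computing det(xI - L) by cofactor expansion (or equivalently via sum-over-permutations) gives x^6 - 12x^5 + 54x^4 - 112x^3 + 105x^2 - 36x. The coefficient of x^5 equals -trace(L) = -12, matching the sum of degrees. The eigenvalues sum to 12, which equals trace(L) = 2|E|.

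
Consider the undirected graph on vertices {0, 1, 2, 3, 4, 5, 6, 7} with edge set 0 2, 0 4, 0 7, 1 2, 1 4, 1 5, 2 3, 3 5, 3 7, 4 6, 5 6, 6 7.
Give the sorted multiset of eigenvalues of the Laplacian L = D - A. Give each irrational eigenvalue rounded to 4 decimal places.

Each diagonal entry of L is the vertex degree and each off-diagonal entry is -1 where an edge is present, 0 otherwise; in the order [0, 1, 2, 3, 4, 5, 6, 7] the diagonal is [3, 3, 3, 3, 3, 3, 3, 3]. L is symmetric positive semidefinite, so every eigenvalue is real and nonnegative. There is one zero in the spectrum, matching the 1 component. The eigenvalues sum to 24, which equals trace(L) = 2|E|.

[0, 2, 2, 2, 4, 4, 4, 6]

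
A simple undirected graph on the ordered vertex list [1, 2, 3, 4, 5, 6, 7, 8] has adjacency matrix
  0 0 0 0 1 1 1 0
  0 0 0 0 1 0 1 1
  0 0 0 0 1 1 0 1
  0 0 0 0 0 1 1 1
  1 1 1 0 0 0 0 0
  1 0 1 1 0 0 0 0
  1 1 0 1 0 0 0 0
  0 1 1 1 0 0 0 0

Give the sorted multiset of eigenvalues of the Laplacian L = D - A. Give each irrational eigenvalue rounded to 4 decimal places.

[0, 2, 2, 2, 4, 4, 4, 6]

Each diagonal entry of L is the vertex degree and each off-diagonal entry is -1 where an edge is present, 0 otherwise; in the order [1, 2, 3, 4, 5, 6, 7, 8] the diagonal is [3, 3, 3, 3, 3, 3, 3, 3]. Since every row of L sums to 0, the all-ones vector is in the kernel and 0 is an eigenvalue. The single zero eigenvalue shows the graph is connected.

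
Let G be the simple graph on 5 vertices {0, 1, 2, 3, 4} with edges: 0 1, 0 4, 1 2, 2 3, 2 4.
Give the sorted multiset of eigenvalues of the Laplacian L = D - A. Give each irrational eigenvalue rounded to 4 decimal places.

[0, 0.8299, 2, 2.6889, 4.4812]

With the vertex order [0, 1, 2, 3, 4], the degrees are [2, 2, 3, 1, 2], giving D = diag(2, 2, 3, 1, 2) and L = D - A. Since every row of L sums to 0, the all-ones vector is in the kernel and 0 is an eigenvalue. The single zero eigenvalue shows the graph is connected. The largest eigenvalue, 4.4812, is at most the vertex count 5.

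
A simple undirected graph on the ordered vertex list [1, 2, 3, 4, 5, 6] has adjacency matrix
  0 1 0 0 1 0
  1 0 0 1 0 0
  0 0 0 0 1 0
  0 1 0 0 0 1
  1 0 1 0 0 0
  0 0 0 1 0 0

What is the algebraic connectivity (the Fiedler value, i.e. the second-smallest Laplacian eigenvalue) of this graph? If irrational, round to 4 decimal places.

With the vertex order [1, 2, 3, 4, 5, 6], the degrees are [2, 2, 1, 2, 2, 1], giving D = diag(2, 2, 1, 2, 2, 1) and L = D - A. The sorted Laplacian eigenvalues are [0, 0.2679, 1, 2, 3, 3.7321]; the algebraic connectivity is the second entry, 0.2679. By the matrix-tree theorem the graph has (1/6) * product of the nonzero eigenvalues = 1 spanning tree.

0.2679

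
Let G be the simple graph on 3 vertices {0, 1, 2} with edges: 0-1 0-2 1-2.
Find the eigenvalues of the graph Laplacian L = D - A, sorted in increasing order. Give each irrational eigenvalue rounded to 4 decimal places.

[0, 3, 3]

Each diagonal entry of L is the vertex degree and each off-diagonal entry is -1 where an edge is present, 0 otherwise; in the order [0, 1, 2] the diagonal is [2, 2, 2]. L is symmetric positive semidefinite, so every eigenvalue is real and nonnegative. The largest eigenvalue, 3, is at most the vertex count 3.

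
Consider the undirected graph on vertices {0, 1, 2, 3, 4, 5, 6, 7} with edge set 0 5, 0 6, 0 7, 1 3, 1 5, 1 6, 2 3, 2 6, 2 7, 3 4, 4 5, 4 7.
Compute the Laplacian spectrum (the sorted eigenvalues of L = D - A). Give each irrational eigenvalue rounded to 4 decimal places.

Reading degrees in the order [0, 1, 2, 3, 4, 5, 6, 7] gives [3, 3, 3, 3, 3, 3, 3, 3]; set D = diag(3, 3, 3, 3, 3, 3, 3, 3) and form L = D - A. The multiplicity of 0 as a Laplacian eigenvalue equals the number of connected components. The largest eigenvalue, 6, is at most the vertex count 8. There is one zero in the spectrum, matching the 1 component.

[0, 2, 2, 2, 4, 4, 4, 6]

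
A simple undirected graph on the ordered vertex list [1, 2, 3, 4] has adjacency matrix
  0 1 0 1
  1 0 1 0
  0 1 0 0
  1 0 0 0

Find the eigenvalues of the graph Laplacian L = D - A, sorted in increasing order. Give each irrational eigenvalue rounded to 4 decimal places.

Each diagonal entry of L is the vertex degree and each off-diagonal entry is -1 where an edge is present, 0 otherwise; in the order [1, 2, 3, 4] the diagonal is [2, 2, 1, 1]. Since every row of L sums to 0, the all-ones vector is in the kernel and 0 is an eigenvalue. The single zero eigenvalue shows the graph is connected. By the matrix-tree theorem the graph has (1/4) * product of the nonzero eigenvalues = 1 spanning tree.

[0, 0.5858, 2, 3.4142]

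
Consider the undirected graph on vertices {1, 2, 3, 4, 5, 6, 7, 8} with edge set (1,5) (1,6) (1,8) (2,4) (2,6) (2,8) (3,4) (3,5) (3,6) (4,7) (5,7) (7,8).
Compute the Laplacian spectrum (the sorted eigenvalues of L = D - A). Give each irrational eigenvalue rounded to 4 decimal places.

Reading degrees in the order [1, 2, 3, 4, 5, 6, 7, 8] gives [3, 3, 3, 3, 3, 3, 3, 3]; set D = diag(3, 3, 3, 3, 3, 3, 3, 3) and form L = D - A. Diagonalising L (or applying a numerical eigensolver to the 8x8 matrix) gives the spectrum above. The single zero eigenvalue shows the graph is connected. The eigenvalues sum to 24, which equals trace(L) = 2|E|. There is one zero in the spectrum, matching the 1 component.

[0, 2, 2, 2, 4, 4, 4, 6]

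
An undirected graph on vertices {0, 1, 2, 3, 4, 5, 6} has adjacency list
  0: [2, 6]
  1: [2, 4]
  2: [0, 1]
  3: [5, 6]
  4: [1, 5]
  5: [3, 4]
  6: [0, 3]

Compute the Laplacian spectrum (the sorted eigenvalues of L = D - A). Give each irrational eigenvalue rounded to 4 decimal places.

With the vertex order [0, 1, 2, 3, 4, 5, 6], the degrees are [2, 2, 2, 2, 2, 2, 2], giving D = diag(2, 2, 2, 2, 2, 2, 2) and L = D - A. The multiplicity of 0 as a Laplacian eigenvalue equals the number of connected components. The largest eigenvalue, 3.8019, is at most the vertex count 7. The eigenvalues sum to 14, which equals trace(L) = 2|E|.

[0, 0.7530, 0.7530, 2.4450, 2.4450, 3.8019, 3.8019]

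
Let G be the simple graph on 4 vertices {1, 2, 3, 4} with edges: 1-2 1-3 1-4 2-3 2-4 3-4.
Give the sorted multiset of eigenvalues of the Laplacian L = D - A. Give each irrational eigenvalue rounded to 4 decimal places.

With the vertex order [1, 2, 3, 4], the degrees are [3, 3, 3, 3], giving D = diag(3, 3, 3, 3) and L = D - A. Since every row of L sums to 0, the all-ones vector is in the kernel and 0 is an eigenvalue. The eigenvalues sum to 12, which equals trace(L) = 2|E|. The largest eigenvalue, 4, is at most the vertex count 4.

[0, 4, 4, 4]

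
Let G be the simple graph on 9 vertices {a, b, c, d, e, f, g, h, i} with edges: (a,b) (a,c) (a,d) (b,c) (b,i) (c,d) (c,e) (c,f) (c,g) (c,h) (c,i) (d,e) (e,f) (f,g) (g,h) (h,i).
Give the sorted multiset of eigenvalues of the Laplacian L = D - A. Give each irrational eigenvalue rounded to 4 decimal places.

[0, 1.5858, 1.5858, 3, 3, 4.4142, 4.4142, 5, 9]

With the vertex order [a, b, c, d, e, f, g, h, i], the degrees are [3, 3, 8, 3, 3, 3, 3, 3, 3], giving D = diag(3, 3, 8, 3, 3, 3, 3, 3, 3) and L = D - A. L is symmetric positive semidefinite, so every eigenvalue is real and nonnegative. The single zero eigenvalue shows the graph is connected. The largest eigenvalue, 9, is at most the vertex count 9.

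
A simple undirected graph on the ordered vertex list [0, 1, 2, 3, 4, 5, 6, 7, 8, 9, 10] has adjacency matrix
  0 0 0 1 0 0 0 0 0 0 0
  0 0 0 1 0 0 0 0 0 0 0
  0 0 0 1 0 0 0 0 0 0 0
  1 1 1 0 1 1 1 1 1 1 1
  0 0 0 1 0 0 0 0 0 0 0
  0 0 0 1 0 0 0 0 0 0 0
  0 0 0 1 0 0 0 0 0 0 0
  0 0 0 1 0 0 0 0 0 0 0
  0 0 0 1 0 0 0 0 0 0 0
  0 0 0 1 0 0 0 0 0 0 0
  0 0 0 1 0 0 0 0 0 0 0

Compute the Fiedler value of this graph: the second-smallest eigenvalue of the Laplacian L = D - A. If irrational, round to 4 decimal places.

1

Each diagonal entry of L is the vertex degree and each off-diagonal entry is -1 where an edge is present, 0 otherwise; in the order [0, 1, 2, 3, 4, 5, 6, 7, 8, 9, 10] the diagonal is [1, 1, 1, 10, 1, 1, 1, 1, 1, 1, 1]. The sorted Laplacian eigenvalues are [0, 1, 1, 1, 1, 1, 1, 1, 1, 1, 11]; the algebraic connectivity is the second entry, 1. The eigenvalues sum to 20, which equals trace(L) = 2|E|.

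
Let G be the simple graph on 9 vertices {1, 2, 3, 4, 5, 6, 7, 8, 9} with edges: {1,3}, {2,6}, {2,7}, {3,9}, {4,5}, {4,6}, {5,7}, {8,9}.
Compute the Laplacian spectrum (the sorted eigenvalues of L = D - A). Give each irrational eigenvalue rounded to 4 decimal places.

[0, 0, 0.5858, 1.3820, 1.3820, 2, 3.4142, 3.6180, 3.6180]

Each diagonal entry of L is the vertex degree and each off-diagonal entry is -1 where an edge is present, 0 otherwise; in the order [1, 2, 3, 4, 5, 6, 7, 8, 9] the diagonal is [1, 2, 2, 2, 2, 2, 2, 1, 2]. Since every row of L sums to 0, the all-ones vector is in the kernel and 0 is an eigenvalue. The 2 zero eigenvalues correspond to the 2 connected components. There are 2 zeros in the spectrum, matching the 2 components.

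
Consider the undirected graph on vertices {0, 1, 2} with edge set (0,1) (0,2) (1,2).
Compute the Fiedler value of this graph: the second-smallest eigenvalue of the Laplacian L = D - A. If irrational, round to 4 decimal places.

3

Each diagonal entry of L is the vertex degree and each off-diagonal entry is -1 where an edge is present, 0 otherwise; in the order [0, 1, 2] the diagonal is [2, 2, 2]. Computing the eigenvalues of L and sorting gives [0, 3, 3]. The Fiedler value lambda_2 = 3 is strictly positive, so the graph is connected.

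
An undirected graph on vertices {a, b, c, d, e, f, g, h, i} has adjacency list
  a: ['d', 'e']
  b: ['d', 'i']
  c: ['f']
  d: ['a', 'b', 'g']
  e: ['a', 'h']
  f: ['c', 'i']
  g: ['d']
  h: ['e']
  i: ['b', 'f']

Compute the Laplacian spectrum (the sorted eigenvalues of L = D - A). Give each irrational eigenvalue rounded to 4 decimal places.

Each diagonal entry of L is the vertex degree and each off-diagonal entry is -1 where an edge is present, 0 otherwise; in the order [a, b, c, d, e, f, g, h, i] the diagonal is [2, 2, 1, 3, 2, 2, 1, 1, 2]. The multiplicity of 0 as a Laplacian eigenvalue equals the number of connected components.

[0, 0.1506, 0.4266, 1, 1.4229, 2.1724, 3, 3.4576, 4.3699]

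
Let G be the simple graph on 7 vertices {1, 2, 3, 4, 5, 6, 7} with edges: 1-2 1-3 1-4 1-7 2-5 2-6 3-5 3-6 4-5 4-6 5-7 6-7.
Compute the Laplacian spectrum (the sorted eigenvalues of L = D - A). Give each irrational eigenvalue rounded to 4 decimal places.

[0, 3, 3, 3, 4, 4, 7]

Reading degrees in the order [1, 2, 3, 4, 5, 6, 7] gives [4, 3, 3, 3, 4, 4, 3]; set D = diag(4, 3, 3, 3, 4, 4, 3) and form L = D - A. Since every row of L sums to 0, the all-ones vector is in the kernel and 0 is an eigenvalue. The largest eigenvalue, 7, is at most the vertex count 7. By the matrix-tree theorem the graph has (1/7) * product of the nonzero eigenvalues = 432 spanning trees.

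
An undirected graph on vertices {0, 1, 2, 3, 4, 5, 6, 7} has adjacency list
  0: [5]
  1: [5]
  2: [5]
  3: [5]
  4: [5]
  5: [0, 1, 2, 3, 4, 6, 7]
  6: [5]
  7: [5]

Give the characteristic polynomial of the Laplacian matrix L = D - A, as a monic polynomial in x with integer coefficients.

With the vertex order [0, 1, 2, 3, 4, 5, 6, 7], the degrees are [1, 1, 1, 1, 1, 7, 1, 1], giving D = diag(1, 1, 1, 1, 1, 7, 1, 1) and L = D - A. The eigenvalues of L are [0, 1, 1, 1, 1, 1, 1, 8]; the characteristic polynomial is the product of (x - lambda_i), which multiplies out to x^8 - 14x^7 + 63x^6 - 140x^5 + 175x^4 - 126x^3 + 49x^2 - 8x. Since p(0) = det(-L) = 0, x divides p(x). By the matrix-tree theorem the graph has (1/8) * product of the nonzero eigenvalues = 1 spanning tree.

x^8 - 14x^7 + 63x^6 - 140x^5 + 175x^4 - 126x^3 + 49x^2 - 8x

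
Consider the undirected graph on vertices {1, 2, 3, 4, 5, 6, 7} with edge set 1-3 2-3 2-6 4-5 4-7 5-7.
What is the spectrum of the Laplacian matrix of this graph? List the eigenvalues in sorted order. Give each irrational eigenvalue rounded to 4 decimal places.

[0, 0, 0.5858, 2, 3, 3, 3.4142]

With the vertex order [1, 2, 3, 4, 5, 6, 7], the degrees are [1, 2, 2, 2, 2, 1, 2], giving D = diag(1, 2, 2, 2, 2, 1, 2) and L = D - A. Since every row of L sums to 0, the all-ones vector is in the kernel and 0 is an eigenvalue. The 2 zero eigenvalues correspond to the 2 connected components. There are 2 zeros in the spectrum, matching the 2 components. The eigenvalues sum to 12, which equals trace(L) = 2|E|.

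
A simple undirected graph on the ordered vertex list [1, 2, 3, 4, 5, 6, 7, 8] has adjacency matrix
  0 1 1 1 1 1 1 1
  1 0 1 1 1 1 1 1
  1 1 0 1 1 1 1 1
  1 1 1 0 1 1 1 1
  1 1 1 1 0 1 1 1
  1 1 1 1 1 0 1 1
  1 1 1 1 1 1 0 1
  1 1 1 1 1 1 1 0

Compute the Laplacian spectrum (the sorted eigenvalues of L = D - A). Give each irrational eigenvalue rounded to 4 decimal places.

With the vertex order [1, 2, 3, 4, 5, 6, 7, 8], the degrees are [7, 7, 7, 7, 7, 7, 7, 7], giving D = diag(7, 7, 7, 7, 7, 7, 7, 7) and L = D - A. Diagonalising L (or applying a numerical eigensolver to the 8x8 matrix) gives the spectrum above. The eigenvalues sum to 56, which equals trace(L) = 2|E|.

[0, 8, 8, 8, 8, 8, 8, 8]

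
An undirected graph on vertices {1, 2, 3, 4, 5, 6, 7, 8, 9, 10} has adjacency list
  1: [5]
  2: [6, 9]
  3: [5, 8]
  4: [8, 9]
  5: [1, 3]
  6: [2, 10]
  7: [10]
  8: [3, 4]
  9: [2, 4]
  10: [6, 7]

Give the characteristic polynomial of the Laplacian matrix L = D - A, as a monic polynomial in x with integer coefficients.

x^10 - 18x^9 + 136x^8 - 560x^7 + 1365x^6 - 2002x^5 + 1716x^4 - 792x^3 + 165x^2 - 10x

Reading degrees in the order [1, 2, 3, 4, 5, 6, 7, 8, 9, 10] gives [1, 2, 2, 2, 2, 2, 1, 2, 2, 2]; set D = diag(1, 2, 2, 2, 2, 2, 1, 2, 2, 2) and form L = D - A. L has integer entries, so p(x) = det(xI - L) has integer coefficients. Expanding the determinant yields x^10 - 18x^9 + 136x^8 - 560x^7 + 1365x^6 - 2002x^5 + 1716x^4 - 792x^3 + 165x^2 - 10x. The coefficient of x^9 equals -trace(L) = -18, matching the sum of degrees. There is one zero in the spectrum, matching the 1 component.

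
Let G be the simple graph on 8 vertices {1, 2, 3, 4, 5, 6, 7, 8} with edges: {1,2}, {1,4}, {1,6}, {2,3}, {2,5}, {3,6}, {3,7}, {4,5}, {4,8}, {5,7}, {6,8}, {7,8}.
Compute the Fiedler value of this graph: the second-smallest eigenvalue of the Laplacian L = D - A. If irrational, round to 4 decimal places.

With the vertex order [1, 2, 3, 4, 5, 6, 7, 8], the degrees are [3, 3, 3, 3, 3, 3, 3, 3], giving D = diag(3, 3, 3, 3, 3, 3, 3, 3) and L = D - A. The sorted Laplacian eigenvalues are [0, 2, 2, 2, 4, 4, 4, 6]; the algebraic connectivity is the second entry, 2.

2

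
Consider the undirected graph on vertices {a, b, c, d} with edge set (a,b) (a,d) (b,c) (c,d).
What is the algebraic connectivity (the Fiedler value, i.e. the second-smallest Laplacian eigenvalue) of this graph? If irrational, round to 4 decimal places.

With the vertex order [a, b, c, d], the degrees are [2, 2, 2, 2], giving D = diag(2, 2, 2, 2) and L = D - A. The sorted Laplacian eigenvalues are [0, 2, 2, 4]; the algebraic connectivity is the second entry, 2. There is one zero in the spectrum, matching the 1 component. By the matrix-tree theorem the graph has (1/4) * product of the nonzero eigenvalues = 4 spanning trees.

2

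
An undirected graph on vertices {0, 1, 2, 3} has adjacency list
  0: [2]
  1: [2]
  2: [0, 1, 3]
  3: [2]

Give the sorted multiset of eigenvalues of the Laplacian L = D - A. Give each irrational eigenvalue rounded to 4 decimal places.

With the vertex order [0, 1, 2, 3], the degrees are [1, 1, 3, 1], giving D = diag(1, 1, 3, 1) and L = D - A. Diagonalising L (or applying a numerical eigensolver to the 4x4 matrix) gives the spectrum above. The largest eigenvalue, 4, is at most the vertex count 4.

[0, 1, 1, 4]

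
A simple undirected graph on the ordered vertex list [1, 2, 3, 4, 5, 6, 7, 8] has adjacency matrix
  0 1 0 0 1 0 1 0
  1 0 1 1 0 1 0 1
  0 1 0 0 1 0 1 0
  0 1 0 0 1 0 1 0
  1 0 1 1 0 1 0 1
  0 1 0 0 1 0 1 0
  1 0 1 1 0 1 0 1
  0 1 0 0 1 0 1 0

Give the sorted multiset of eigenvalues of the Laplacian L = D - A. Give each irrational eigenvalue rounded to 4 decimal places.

[0, 3, 3, 3, 3, 5, 5, 8]

Each diagonal entry of L is the vertex degree and each off-diagonal entry is -1 where an edge is present, 0 otherwise; in the order [1, 2, 3, 4, 5, 6, 7, 8] the diagonal is [3, 5, 3, 3, 5, 3, 5, 3]. Since every row of L sums to 0, the all-ones vector is in the kernel and 0 is an eigenvalue. The single zero eigenvalue shows the graph is connected. There is one zero in the spectrum, matching the 1 component. The eigenvalues sum to 30, which equals trace(L) = 2|E|.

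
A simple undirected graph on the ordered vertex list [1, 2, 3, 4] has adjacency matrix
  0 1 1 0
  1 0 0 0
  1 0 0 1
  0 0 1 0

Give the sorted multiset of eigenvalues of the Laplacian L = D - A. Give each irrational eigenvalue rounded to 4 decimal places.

With the vertex order [1, 2, 3, 4], the degrees are [2, 1, 2, 1], giving D = diag(2, 1, 2, 1) and L = D - A. L is symmetric positive semidefinite, so every eigenvalue is real and nonnegative. There is one zero in the spectrum, matching the 1 component.

[0, 0.5858, 2, 3.4142]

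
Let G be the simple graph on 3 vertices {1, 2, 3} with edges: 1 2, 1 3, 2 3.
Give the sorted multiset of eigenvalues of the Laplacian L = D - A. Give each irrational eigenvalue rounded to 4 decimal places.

[0, 3, 3]

With the vertex order [1, 2, 3], the degrees are [2, 2, 2], giving D = diag(2, 2, 2) and L = D - A. The multiplicity of 0 as a Laplacian eigenvalue equals the number of connected components. The single zero eigenvalue shows the graph is connected.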